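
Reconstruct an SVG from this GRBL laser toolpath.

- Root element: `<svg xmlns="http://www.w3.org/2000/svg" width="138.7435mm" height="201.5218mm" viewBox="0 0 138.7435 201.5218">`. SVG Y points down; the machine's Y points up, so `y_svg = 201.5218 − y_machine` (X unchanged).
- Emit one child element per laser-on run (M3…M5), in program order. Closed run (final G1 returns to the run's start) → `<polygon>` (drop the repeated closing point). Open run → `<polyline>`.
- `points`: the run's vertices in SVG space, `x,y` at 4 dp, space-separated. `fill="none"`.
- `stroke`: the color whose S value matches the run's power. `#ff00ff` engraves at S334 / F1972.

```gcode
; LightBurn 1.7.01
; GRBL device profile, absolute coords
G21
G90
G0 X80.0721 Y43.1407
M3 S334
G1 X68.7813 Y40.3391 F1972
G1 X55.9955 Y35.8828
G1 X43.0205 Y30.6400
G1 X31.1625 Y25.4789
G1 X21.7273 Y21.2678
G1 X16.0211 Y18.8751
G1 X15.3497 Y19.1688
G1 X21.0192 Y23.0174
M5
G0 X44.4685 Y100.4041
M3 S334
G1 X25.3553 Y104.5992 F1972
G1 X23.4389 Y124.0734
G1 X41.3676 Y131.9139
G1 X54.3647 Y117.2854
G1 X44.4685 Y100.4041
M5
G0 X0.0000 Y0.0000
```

<svg xmlns="http://www.w3.org/2000/svg" width="138.7435mm" height="201.5218mm" viewBox="0 0 138.7435 201.5218">
  <polyline points="80.0721,158.3811 68.7813,161.1827 55.9955,165.6390 43.0205,170.8818 31.1625,176.0429 21.7273,180.2540 16.0211,182.6467 15.3497,182.3530 21.0192,178.5044" fill="none" stroke="#ff00ff"/>
  <polygon points="44.4685,101.1177 25.3553,96.9226 23.4389,77.4484 41.3676,69.6079 54.3647,84.2364" fill="none" stroke="#ff00ff"/>
</svg>

Each laser-on run becomes one SVG element. Flip Y back into SVG space with y_svg = 201.5218 − y_machine. Every run uses S334, so all elements get stroke `#ff00ff` (engrave).

Run 1: The run is open, so emit a `<polyline>` with points (Y-flipped): 80.0721,158.3811 68.7813,161.1827 55.9955,165.6390 43.0205,170.8818 31.1625,176.0429 21.7273,180.2540 16.0211,182.6467 15.3497,182.3530 21.0192,178.5044.

Run 2: The run returns to its start, so emit a `<polygon>` with points (Y-flipped): 44.4685,101.1177 25.3553,96.9226 23.4389,77.4484 41.3676,69.6079 54.3647,84.2364.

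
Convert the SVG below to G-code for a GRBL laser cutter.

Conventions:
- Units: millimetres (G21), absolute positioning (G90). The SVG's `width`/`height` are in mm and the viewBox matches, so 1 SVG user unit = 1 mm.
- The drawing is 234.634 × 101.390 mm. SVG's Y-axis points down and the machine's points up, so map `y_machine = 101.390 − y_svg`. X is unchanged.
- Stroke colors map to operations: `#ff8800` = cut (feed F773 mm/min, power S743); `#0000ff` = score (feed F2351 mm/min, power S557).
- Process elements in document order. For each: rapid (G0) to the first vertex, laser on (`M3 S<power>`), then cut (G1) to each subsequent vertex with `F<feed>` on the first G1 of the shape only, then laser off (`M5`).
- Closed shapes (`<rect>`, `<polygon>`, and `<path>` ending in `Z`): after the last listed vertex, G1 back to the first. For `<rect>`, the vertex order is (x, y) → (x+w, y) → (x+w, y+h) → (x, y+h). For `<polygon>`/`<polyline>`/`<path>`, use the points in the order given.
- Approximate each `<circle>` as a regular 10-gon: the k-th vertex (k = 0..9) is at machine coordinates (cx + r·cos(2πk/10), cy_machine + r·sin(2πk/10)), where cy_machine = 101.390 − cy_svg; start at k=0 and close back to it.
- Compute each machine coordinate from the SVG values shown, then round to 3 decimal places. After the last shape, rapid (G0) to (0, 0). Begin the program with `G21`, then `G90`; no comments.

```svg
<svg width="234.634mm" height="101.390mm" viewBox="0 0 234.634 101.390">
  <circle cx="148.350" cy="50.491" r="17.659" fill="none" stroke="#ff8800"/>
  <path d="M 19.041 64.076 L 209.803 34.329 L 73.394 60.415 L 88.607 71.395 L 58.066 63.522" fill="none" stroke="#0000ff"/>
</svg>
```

G21
G90
G0 X166.009 Y50.899
M3 S743
G1 X162.636 Y61.279 F773
G1 X153.807 Y67.694
G1 X142.893 Y67.694
G1 X134.064 Y61.279
G1 X130.691 Y50.899
G1 X134.064 Y40.519
G1 X142.893 Y34.104
G1 X153.807 Y34.104
G1 X162.636 Y40.519
G1 X166.009 Y50.899
M5
G0 X19.041 Y37.314
M3 S557
G1 X209.803 Y67.061 F2351
G1 X73.394 Y40.975
G1 X88.607 Y29.995
G1 X58.066 Y37.868
M5
G0 X0.000 Y0.000

viewBox `0 0 234.634 101.390` with mm width/height → 1 unit = 1 mm. Flip: y_m = 101.390 − y_svg.

**Shape 1** — `<circle>` circle, stroke `#ff8800` → cut (S743, F773). Machine vertices: (166.009,50.899) → (162.636,61.279) → (153.807,67.694) → (142.893,67.694) → (134.064,61.279) → (130.691,50.899) → (134.064,40.519) → (142.893,34.104) → (153.807,34.104) → (162.636,40.519) → (166.009,50.899). Closed: final G1 returns to the first vertex.

**Shape 2** — `<path>` open polyline, stroke `#0000ff` → score (S557, F2351). Machine vertices: (19.041,37.314) → (209.803,67.061) → (73.394,40.975) → (88.607,29.995) → (58.066,37.868). Open path.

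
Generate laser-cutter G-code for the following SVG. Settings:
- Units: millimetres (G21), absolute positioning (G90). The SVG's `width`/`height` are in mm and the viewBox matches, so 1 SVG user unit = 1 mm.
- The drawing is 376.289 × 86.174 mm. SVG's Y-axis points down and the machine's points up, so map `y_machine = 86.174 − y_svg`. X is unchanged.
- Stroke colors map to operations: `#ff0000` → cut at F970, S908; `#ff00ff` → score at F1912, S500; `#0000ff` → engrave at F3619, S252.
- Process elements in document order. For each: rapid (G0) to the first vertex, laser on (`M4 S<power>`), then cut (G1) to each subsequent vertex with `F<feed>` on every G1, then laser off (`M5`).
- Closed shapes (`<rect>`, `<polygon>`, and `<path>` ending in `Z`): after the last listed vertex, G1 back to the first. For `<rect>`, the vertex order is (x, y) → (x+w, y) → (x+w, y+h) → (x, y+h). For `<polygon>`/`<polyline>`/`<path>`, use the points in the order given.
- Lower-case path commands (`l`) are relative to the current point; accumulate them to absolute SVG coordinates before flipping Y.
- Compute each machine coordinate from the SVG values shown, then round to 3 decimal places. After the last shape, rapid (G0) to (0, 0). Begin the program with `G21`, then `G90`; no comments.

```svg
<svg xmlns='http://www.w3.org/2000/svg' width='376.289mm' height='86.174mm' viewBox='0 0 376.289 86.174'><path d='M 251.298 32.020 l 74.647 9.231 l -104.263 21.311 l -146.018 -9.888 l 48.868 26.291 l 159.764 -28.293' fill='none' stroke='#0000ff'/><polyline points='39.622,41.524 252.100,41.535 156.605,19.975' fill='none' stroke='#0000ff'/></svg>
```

Since the viewBox matches the mm dimensions, user units are millimetres directly. The only transform is the Y-flip y_m = 86.174 − y_svg.

Shape 1 is a open polyline drawn with `<path>`. Its stroke #0000ff means engrave at S252, F3619. After flipping Y the toolpath is (251.298,54.154) → (325.945,44.923) → (221.682,23.612) → (75.664,33.500) → (124.532,7.209) → (284.296,35.502).

Shape 2 is a open polyline drawn with `<polyline>`. Its stroke #0000ff means engrave at S252, F3619. After flipping Y the toolpath is (39.622,44.650) → (252.100,44.639) → (156.605,66.199).

G21
G90
G0 X251.298 Y54.154
M4 S252
G1 X325.945 Y44.923 F3619
G1 X221.682 Y23.612 F3619
G1 X75.664 Y33.500 F3619
G1 X124.532 Y7.209 F3619
G1 X284.296 Y35.502 F3619
M5
G0 X39.622 Y44.650
M4 S252
G1 X252.100 Y44.639 F3619
G1 X156.605 Y66.199 F3619
M5
G0 X0.000 Y0.000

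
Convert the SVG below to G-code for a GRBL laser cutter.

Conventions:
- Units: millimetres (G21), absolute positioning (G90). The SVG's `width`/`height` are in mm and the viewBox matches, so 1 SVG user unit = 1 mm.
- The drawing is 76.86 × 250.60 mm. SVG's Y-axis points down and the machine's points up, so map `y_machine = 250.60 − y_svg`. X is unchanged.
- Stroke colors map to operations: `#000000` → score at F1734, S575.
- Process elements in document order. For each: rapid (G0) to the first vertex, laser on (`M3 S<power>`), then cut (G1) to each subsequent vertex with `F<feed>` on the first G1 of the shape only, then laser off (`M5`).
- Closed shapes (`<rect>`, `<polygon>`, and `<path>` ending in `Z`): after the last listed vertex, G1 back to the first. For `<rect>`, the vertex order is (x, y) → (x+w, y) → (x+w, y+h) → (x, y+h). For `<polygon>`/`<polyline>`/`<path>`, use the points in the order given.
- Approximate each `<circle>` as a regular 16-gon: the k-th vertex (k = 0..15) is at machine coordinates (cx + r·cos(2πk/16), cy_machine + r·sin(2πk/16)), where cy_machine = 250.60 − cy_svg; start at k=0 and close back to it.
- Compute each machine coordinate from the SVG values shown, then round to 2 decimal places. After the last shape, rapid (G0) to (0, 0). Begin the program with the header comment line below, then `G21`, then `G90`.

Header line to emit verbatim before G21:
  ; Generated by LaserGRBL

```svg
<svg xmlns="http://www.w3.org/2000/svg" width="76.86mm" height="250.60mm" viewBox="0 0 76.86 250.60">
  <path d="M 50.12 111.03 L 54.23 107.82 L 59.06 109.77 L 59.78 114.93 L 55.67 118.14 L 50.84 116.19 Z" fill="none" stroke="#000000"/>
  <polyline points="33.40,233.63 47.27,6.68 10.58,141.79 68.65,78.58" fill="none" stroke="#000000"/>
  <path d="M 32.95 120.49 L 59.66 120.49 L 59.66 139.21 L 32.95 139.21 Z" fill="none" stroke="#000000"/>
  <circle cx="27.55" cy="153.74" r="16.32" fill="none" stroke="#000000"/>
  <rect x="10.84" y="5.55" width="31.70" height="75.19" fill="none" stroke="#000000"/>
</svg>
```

; Generated by LaserGRBL
G21
G90
G0 X50.12 Y139.57
M3 S575
G1 X54.23 Y142.78 F1734
G1 X59.06 Y140.83
G1 X59.78 Y135.67
G1 X55.67 Y132.46
G1 X50.84 Y134.41
G1 X50.12 Y139.57
M5
G0 X33.40 Y16.97
M3 S575
G1 X47.27 Y243.92 F1734
G1 X10.58 Y108.81
G1 X68.65 Y172.02
M5
G0 X32.95 Y130.11
M3 S575
G1 X59.66 Y130.11 F1734
G1 X59.66 Y111.39
G1 X32.95 Y111.39
G1 X32.95 Y130.11
M5
G0 X43.87 Y96.86
M3 S575
G1 X42.63 Y103.11 F1734
G1 X39.09 Y108.40
G1 X33.80 Y111.94
G1 X27.55 Y113.18
G1 X21.30 Y111.94
G1 X16.01 Y108.40
G1 X12.47 Y103.11
G1 X11.23 Y96.86
G1 X12.47 Y90.61
G1 X16.01 Y85.32
G1 X21.30 Y81.78
G1 X27.55 Y80.54
G1 X33.80 Y81.78
G1 X39.09 Y85.32
G1 X42.63 Y90.61
G1 X43.87 Y96.86
M5
G0 X10.84 Y245.05
M3 S575
G1 X42.54 Y245.05 F1734
G1 X42.54 Y169.86
G1 X10.84 Y169.86
G1 X10.84 Y245.05
M5
G0 X0.00 Y0.00

Since the viewBox matches the mm dimensions, user units are millimetres directly. The only transform is the Y-flip y_m = 250.60 − y_svg.

Shape 1 is a regular polygon drawn with `<path>`. Its stroke #000000 means score at S575, F1734. After flipping Y the toolpath is (50.12,139.57) → (54.23,142.78) → (59.06,140.83) → (59.78,135.67) → (55.67,132.46) → (50.84,134.41) → (50.12,139.57), returning to the start.

Shape 2 is a open polyline drawn with `<polyline>`. Its stroke #000000 means score at S575, F1734. After flipping Y the toolpath is (33.40,16.97) → (47.27,243.92) → (10.58,108.81) → (68.65,172.02).

Shape 3 is a rectangle drawn with `<path>`. Its stroke #000000 means score at S575, F1734. After flipping Y the toolpath is (32.95,130.11) → (59.66,130.11) → (59.66,111.39) → (32.95,111.39) → (32.95,130.11), returning to the start.

Shape 4 is a circle drawn with `<circle>`. Its stroke #000000 means score at S575, F1734. After flipping Y the toolpath is (43.87,96.86) → (42.63,103.11) → (39.09,108.40) → (33.80,111.94) → (27.55,113.18) → (21.30,111.94) → (16.01,108.40) → (12.47,103.11) → (11.23,96.86) → (12.47,90.61) → (16.01,85.32) → (21.30,81.78) → (27.55,80.54) → (33.80,81.78) → (39.09,85.32) → (42.63,90.61) → (43.87,96.86), returning to the start.

Shape 5 is a rectangle drawn with `<rect>`. Its stroke #000000 means score at S575, F1734. After flipping Y the toolpath is (10.84,245.05) → (42.54,245.05) → (42.54,169.86) → (10.84,169.86) → (10.84,245.05), returning to the start.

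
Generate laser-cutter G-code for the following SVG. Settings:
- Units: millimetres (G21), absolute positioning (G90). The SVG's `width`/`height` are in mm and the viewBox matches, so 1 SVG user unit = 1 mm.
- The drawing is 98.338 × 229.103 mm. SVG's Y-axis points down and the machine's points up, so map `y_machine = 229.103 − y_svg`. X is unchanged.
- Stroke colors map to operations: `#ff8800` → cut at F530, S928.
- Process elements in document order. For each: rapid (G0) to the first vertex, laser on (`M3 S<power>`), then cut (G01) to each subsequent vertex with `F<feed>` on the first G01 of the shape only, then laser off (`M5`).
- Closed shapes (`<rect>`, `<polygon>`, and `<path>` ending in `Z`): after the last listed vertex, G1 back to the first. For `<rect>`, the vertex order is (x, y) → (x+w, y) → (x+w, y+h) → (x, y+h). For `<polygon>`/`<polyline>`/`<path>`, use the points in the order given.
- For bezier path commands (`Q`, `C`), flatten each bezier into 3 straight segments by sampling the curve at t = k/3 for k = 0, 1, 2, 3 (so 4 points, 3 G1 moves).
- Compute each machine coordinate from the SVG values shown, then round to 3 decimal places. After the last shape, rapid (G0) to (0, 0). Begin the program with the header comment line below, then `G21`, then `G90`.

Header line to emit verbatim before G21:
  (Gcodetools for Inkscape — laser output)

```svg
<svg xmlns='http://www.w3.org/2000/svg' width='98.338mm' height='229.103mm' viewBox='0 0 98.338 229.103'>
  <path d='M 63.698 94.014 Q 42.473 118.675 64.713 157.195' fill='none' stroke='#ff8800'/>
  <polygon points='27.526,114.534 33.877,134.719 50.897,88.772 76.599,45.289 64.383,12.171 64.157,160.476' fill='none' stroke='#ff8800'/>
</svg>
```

Since the viewBox matches the mm dimensions, user units are millimetres directly. The only transform is the Y-flip y_m = 229.103 − y_svg.

Shape 1 is a quadratic bezier drawn with `<path>`. Its stroke #ff8800 means cut at S928, F530. After flipping Y the toolpath is (63.698,135.089) → (54.377,117.108) → (54.716,96.048) → (64.713,71.908).

Shape 2 is a closed polygon drawn with `<polygon>`. Its stroke #ff8800 means cut at S928, F530. After flipping Y the toolpath is (27.526,114.569) → (33.877,94.384) → (50.897,140.331) → (76.599,183.814) → (64.383,216.932) → (64.157,68.627) → (27.526,114.569), returning to the start.

(Gcodetools for Inkscape — laser output)
G21
G90
G0 X63.698 Y135.089
M3 S928
G01 X54.377 Y117.108 F530
G01 X54.716 Y96.048
G01 X64.713 Y71.908
M5
G0 X27.526 Y114.569
M3 S928
G01 X33.877 Y94.384 F530
G01 X50.897 Y140.331
G01 X76.599 Y183.814
G01 X64.383 Y216.932
G01 X64.157 Y68.627
G01 X27.526 Y114.569
M5
G0 X0.000 Y0.000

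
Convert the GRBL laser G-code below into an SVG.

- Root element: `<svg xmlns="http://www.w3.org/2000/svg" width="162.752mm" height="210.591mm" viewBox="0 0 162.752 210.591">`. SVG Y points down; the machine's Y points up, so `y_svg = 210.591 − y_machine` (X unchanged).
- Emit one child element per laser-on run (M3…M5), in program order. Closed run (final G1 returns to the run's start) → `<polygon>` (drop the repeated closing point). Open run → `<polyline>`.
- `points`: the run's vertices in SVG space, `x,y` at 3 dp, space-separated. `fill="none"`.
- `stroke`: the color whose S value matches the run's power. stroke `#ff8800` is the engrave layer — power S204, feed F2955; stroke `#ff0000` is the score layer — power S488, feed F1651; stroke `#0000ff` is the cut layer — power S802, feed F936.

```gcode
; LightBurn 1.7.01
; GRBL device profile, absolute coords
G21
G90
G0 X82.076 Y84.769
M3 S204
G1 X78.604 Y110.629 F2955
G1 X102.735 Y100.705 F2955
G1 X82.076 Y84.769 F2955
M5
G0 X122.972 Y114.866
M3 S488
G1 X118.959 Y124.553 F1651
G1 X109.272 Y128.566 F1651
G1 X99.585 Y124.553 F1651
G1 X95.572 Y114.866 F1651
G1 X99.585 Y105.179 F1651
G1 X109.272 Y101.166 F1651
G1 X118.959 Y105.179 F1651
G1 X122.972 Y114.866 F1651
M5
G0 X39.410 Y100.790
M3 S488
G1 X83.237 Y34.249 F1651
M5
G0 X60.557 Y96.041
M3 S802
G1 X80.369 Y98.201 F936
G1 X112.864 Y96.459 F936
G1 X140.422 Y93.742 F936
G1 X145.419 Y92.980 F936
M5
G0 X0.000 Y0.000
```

y_svg = 210.591 − y_m.

[1] S204→`#ff8800` (engrave); closed run; points: 82.076,125.822 78.604,99.962 102.735,109.886

[2] S488→`#ff0000` (score); closed run; points: 122.972,95.725 118.959,86.038 109.272,82.025 99.585,86.038 95.572,95.725 99.585,105.412 109.272,109.425 118.959,105.412

[3] S488→`#ff0000` (score); open run; points: 39.410,109.801 83.237,176.342

[4] S802→`#0000ff` (cut); open run; points: 60.557,114.550 80.369,112.390 112.864,114.132 140.422,116.849 145.419,117.611

<svg xmlns="http://www.w3.org/2000/svg" width="162.752mm" height="210.591mm" viewBox="0 0 162.752 210.591">
  <polygon points="82.076,125.822 78.604,99.962 102.735,109.886" fill="none" stroke="#ff8800"/>
  <polygon points="122.972,95.725 118.959,86.038 109.272,82.025 99.585,86.038 95.572,95.725 99.585,105.412 109.272,109.425 118.959,105.412" fill="none" stroke="#ff0000"/>
  <polyline points="39.410,109.801 83.237,176.342" fill="none" stroke="#ff0000"/>
  <polyline points="60.557,114.550 80.369,112.390 112.864,114.132 140.422,116.849 145.419,117.611" fill="none" stroke="#0000ff"/>
</svg>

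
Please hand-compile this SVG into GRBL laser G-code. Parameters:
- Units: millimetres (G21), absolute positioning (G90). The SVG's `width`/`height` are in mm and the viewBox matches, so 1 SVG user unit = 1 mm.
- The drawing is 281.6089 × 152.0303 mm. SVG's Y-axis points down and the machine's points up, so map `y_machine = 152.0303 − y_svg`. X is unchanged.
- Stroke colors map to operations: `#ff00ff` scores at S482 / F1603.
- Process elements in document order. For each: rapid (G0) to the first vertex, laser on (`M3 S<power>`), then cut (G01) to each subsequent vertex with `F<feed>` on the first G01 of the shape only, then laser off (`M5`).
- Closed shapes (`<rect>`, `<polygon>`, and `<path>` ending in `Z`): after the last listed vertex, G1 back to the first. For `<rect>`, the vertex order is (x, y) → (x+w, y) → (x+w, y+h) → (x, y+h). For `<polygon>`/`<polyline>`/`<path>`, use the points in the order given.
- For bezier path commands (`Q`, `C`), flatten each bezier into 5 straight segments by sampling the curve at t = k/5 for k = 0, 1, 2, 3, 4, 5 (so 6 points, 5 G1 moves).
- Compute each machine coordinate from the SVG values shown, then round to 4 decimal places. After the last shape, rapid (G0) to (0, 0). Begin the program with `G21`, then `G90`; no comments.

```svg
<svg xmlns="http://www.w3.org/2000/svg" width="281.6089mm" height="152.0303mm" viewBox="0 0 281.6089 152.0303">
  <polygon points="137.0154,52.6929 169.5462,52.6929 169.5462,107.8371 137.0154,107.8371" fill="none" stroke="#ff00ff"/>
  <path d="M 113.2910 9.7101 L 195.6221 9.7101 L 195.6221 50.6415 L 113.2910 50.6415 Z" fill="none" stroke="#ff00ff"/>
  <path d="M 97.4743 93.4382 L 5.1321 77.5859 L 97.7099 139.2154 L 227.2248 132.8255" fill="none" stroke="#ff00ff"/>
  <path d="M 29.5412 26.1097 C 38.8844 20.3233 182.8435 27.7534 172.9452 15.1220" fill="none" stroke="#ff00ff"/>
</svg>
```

G21
G90
G0 X137.0154 Y99.3374
M3 S482
G01 X169.5462 Y99.3374 F1603
G01 X169.5462 Y44.1932
G01 X137.0154 Y44.1932
G01 X137.0154 Y99.3374
M5
G0 X113.2910 Y142.3202
M3 S482
G01 X195.6221 Y142.3202 F1603
G01 X195.6221 Y101.3888
G01 X113.2910 Y101.3888
G01 X113.2910 Y142.3202
M5
G0 X97.4743 Y58.5921
M3 S482
G01 X5.1321 Y74.4444 F1603
G01 X97.7099 Y12.8149
G01 X227.2248 Y19.2048
M5
G0 X29.5412 Y125.9206
M3 S482
G01 X48.9932 Y128.0727 F1603
G01 X86.9064 Y128.6502
G01 X129.4339 Y129.2503
G01 X162.7291 Y131.4706
G01 X172.9452 Y136.9083
M5
G0 X0.0000 Y0.0000

viewBox `0 0 281.6089 152.0303` with mm width/height → 1 unit = 1 mm. Flip: y_m = 152.0303 − y_svg.

**Shape 1** — `<polygon>` rectangle, stroke `#ff00ff` → score (S482, F1603). Machine vertices: (137.0154,99.3374) → (169.5462,99.3374) → (169.5462,44.1932) → (137.0154,44.1932) → (137.0154,99.3374). Closed: final G1 returns to the first vertex.

**Shape 2** — `<path>` rectangle, stroke `#ff00ff` → score (S482, F1603). Machine vertices: (113.2910,142.3202) → (195.6221,142.3202) → (195.6221,101.3888) → (113.2910,101.3888) → (113.2910,142.3202). Closed: final G1 returns to the first vertex.

**Shape 3** — `<path>` open polyline, stroke `#ff00ff` → score (S482, F1603). Machine vertices: (97.4743,58.5921) → (5.1321,74.4444) → (97.7099,12.8149) → (227.2248,19.2048). Open path.

**Shape 4** — `<path>` cubic bezier, stroke `#ff00ff` → score (S482, F1603). Control points (SVG): P0=(29.5412,26.1097), P1=(38.8844,20.3233), P2=(182.8435,27.7534), P3=(172.9452,15.1220); sampled at t=k/5. Machine vertices: (29.5412,125.9206) → (48.9932,128.0727) → (86.9064,128.6502) → (129.4339,129.2503) → (162.7291,131.4706) → (172.9452,136.9083). Open path.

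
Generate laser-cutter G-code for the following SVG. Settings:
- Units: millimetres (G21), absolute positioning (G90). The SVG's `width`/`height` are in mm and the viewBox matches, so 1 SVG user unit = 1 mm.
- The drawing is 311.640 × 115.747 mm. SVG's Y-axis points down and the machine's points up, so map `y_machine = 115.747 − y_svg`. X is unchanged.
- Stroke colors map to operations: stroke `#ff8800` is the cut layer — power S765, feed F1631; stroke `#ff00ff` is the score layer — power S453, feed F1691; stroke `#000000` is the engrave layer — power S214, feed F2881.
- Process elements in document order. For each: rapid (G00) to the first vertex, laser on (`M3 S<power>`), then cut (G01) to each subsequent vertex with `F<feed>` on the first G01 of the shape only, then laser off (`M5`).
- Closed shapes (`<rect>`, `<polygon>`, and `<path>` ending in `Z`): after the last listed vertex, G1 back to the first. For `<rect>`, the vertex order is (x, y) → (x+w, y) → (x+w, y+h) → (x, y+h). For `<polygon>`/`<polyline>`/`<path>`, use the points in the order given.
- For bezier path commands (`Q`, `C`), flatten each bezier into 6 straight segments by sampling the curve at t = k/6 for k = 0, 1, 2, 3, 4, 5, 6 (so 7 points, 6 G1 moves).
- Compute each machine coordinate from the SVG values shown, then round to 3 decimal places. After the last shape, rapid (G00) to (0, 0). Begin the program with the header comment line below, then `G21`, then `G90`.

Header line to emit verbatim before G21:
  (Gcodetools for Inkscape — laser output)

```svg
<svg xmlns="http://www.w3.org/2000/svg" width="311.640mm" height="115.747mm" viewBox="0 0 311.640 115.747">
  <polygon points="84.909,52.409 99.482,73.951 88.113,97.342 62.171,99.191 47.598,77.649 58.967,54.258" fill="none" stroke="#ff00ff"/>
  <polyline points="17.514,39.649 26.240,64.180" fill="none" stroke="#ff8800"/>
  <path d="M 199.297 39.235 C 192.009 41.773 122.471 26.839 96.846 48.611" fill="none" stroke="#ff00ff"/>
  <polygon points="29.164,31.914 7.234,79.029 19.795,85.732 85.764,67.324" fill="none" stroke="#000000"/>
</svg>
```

(Gcodetools for Inkscape — laser output)
G21
G90
G00 X84.909 Y63.338
M3 S453
G01 X99.482 Y41.796 F1691
G01 X88.113 Y18.405
G01 X62.171 Y16.556
G01 X47.598 Y38.098
G01 X58.967 Y61.489
G01 X84.909 Y63.338
M5
G00 X17.514 Y76.098
M3 S765
G01 X26.240 Y51.567 F1631
M5
G00 X199.297 Y76.512
M3 S453
G01 X190.957 Y76.448 F1691
G01 X175.191 Y77.791
G01 X154.948 Y79.037
G01 X133.177 Y78.679
G01 X112.826 Y75.214
G01 X96.846 Y67.136
M5
G00 X29.164 Y83.833
M3 S214
G01 X7.234 Y36.718 F2881
G01 X19.795 Y30.015
G01 X85.764 Y48.423
G01 X29.164 Y83.833
M5
G00 X0.000 Y0.000

viewBox `0 0 311.640 115.747` with mm width/height → 1 unit = 1 mm. Flip: y_m = 115.747 − y_svg.

**Shape 1** — `<polygon>` regular polygon, stroke `#ff00ff` → score (S453, F1691). Machine vertices: (84.909,63.338) → (99.482,41.796) → (88.113,18.405) → (62.171,16.556) → (47.598,38.098) → (58.967,61.489) → (84.909,63.338). Closed: final G1 returns to the first vertex.

**Shape 2** — `<polyline>` line segment, stroke `#ff8800` → cut (S765, F1631). Machine vertices: (17.514,76.098) → (26.240,51.567). Open path.

**Shape 3** — `<path>` cubic bezier, stroke `#ff00ff` → score (S453, F1691). Control points (SVG): P0=(199.297,39.235), P1=(192.009,41.773), P2=(122.471,26.839), P3=(96.846,48.611); sampled at t=k/6. Machine vertices: (199.297,76.512) → (190.957,76.448) → (175.191,77.791) → (154.948,79.037) → (133.177,78.679) → (112.826,75.214) → (96.846,67.136). Open path.

**Shape 4** — `<polygon>` closed polygon, stroke `#000000` → engrave (S214, F2881). Machine vertices: (29.164,83.833) → (7.234,36.718) → (19.795,30.015) → (85.764,48.423) → (29.164,83.833). Closed: final G1 returns to the first vertex.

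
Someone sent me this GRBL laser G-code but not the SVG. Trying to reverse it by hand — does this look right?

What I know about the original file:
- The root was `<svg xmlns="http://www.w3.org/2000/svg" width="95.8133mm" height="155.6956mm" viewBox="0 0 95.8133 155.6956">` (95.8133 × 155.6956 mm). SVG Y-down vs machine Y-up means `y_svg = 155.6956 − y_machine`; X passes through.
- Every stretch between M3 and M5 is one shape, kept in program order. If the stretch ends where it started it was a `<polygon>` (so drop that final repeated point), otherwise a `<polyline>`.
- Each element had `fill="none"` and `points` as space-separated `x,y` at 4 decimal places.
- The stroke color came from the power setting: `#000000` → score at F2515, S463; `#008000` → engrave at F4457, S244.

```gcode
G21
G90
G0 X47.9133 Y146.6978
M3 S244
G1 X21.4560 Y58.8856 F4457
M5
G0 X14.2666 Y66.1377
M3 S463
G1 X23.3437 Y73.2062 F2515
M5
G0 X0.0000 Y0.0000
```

Machine Y-up, SVG Y-down with viewBox height 155.6956, so y_svg = 155.6956 − y_machine; X carries over.

Run 1: power S244 maps to stroke `#008000` (engrave). The run is open, so emit a `<polyline>` with points (Y-flipped): 47.9133,8.9978 21.4560,96.8100.

Run 2: S463 ⇒ score layer `#000000`. The run is open, so emit a `<polyline>` with points (Y-flipped): 14.2666,89.5579 23.3437,82.4894.

<svg xmlns="http://www.w3.org/2000/svg" width="95.8133mm" height="155.6956mm" viewBox="0 0 95.8133 155.6956">
  <polyline points="47.9133,8.9978 21.4560,96.8100" fill="none" stroke="#008000"/>
  <polyline points="14.2666,89.5579 23.3437,82.4894" fill="none" stroke="#000000"/>
</svg>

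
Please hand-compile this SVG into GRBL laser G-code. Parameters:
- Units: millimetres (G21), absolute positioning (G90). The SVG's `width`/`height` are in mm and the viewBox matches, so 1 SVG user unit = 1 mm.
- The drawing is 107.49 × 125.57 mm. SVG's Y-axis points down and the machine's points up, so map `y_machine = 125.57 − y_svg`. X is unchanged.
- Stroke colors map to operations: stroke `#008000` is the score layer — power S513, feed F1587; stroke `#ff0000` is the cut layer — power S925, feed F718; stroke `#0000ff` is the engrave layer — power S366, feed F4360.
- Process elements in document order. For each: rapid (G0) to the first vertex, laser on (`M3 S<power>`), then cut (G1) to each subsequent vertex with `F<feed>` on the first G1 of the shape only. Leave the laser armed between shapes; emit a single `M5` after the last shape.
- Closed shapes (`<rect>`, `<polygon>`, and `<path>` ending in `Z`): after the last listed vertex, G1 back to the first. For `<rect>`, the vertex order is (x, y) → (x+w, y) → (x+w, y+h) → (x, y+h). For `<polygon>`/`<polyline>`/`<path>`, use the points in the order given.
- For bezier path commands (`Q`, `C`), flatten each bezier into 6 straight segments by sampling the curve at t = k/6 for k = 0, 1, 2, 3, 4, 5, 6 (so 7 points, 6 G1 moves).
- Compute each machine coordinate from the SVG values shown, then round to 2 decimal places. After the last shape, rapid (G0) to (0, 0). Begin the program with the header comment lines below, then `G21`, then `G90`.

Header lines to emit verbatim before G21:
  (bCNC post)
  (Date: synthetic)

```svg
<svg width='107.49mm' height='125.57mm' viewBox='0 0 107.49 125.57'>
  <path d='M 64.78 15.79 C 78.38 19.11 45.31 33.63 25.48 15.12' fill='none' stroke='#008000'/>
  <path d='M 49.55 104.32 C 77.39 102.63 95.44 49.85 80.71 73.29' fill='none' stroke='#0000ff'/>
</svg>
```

viewBox `0 0 107.49 125.57` with mm width/height → 1 unit = 1 mm. Flip: y_m = 125.57 − y_svg.

**Shape 1** — `<path>` cubic bezier, stroke `#008000` → score (S513, F1587). Control points (SVG): P0=(64.78,15.79), P1=(78.38,19.11), P2=(45.31,33.63), P3=(25.48,15.12); sampled at t=k/6. Machine vertices: (64.78,109.78) → (67.97,107.39) → (65.04,104.36) → (57.67,101.93) → (47.50,101.31) → (36.22,103.74) → (25.48,110.45). Open path.

**Shape 2** — `<path>` cubic bezier, stroke `#0000ff` → engrave (S366, F4360). Control points (SVG): P0=(49.55,104.32), P1=(77.39,102.63), P2=(95.44,49.85), P3=(80.71,73.29); sampled at t=k/6. Machine vertices: (49.55,21.25) → (62.55,25.76) → (73.28,35.25) → (81.09,46.19) → (85.36,55.03) → (85.45,58.24) → (80.71,52.28). Open path.

(bCNC post)
(Date: synthetic)
G21
G90
G0 X64.78 Y109.78
M3 S513
G1 X67.97 Y107.39 F1587
G1 X65.04 Y104.36
G1 X57.67 Y101.93
G1 X47.50 Y101.31
G1 X36.22 Y103.74
G1 X25.48 Y110.45
G0 X49.55 Y21.25
M3 S366
G1 X62.55 Y25.76 F4360
G1 X73.28 Y35.25
G1 X81.09 Y46.19
G1 X85.36 Y55.03
G1 X85.45 Y58.24
G1 X80.71 Y52.28
M5
G0 X0.00 Y0.00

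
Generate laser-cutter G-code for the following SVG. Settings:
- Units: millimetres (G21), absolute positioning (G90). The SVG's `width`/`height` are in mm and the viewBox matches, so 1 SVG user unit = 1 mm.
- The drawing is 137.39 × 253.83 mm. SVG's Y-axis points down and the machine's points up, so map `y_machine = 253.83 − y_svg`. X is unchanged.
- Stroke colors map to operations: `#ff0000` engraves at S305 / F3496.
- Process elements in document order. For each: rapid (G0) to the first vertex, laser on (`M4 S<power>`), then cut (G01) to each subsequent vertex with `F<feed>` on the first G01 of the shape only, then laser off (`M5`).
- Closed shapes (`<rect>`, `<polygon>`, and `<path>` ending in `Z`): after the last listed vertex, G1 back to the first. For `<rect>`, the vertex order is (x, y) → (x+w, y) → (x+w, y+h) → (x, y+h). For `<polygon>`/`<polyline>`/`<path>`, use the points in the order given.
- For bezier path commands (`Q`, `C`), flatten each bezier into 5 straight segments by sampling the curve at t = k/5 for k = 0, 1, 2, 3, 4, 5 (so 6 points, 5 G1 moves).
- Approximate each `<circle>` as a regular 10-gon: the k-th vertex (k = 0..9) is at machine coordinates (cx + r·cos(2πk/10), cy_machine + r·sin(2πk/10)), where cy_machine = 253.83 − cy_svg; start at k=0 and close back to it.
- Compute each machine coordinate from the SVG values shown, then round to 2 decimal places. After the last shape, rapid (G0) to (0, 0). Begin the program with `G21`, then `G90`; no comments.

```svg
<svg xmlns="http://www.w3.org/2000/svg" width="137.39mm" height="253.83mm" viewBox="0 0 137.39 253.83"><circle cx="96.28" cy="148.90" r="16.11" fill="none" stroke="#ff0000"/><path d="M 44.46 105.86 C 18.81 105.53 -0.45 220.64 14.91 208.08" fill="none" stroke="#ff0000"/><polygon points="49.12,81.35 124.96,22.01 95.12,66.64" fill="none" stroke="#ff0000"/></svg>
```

viewBox `0 0 137.39 253.83` with mm width/height → 1 unit = 1 mm. Flip: y_m = 253.83 − y_svg.

**Shape 1** — `<circle>` circle, stroke `#ff0000` → engrave (S305, F3496). Machine vertices: (112.39,104.93) → (109.31,114.40) → (101.26,120.25) → (91.30,120.25) → (83.25,114.40) → (80.17,104.93) → (83.25,95.46) → (91.30,89.61) → (101.26,89.61) → (109.31,95.46) → (112.39,104.93). Closed: final G1 returns to the first vertex.

**Shape 2** — `<path>` cubic bezier, stroke `#ff0000` → engrave (S305, F3496). Control points (SVG): P0=(44.46,105.86), P1=(18.81,105.53), P2=(-0.45,220.64), P3=(14.91,208.08); sampled at t=k/5. Machine vertices: (44.46,147.97) → (30.06,136.26) → (18.55,108.51) → (11.29,76.40) → (9.62,51.59) → (14.91,45.75). Open path.

**Shape 3** — `<polygon>` closed polygon, stroke `#ff0000` → engrave (S305, F3496). Machine vertices: (49.12,172.48) → (124.96,231.82) → (95.12,187.19) → (49.12,172.48). Closed: final G1 returns to the first vertex.

G21
G90
G0 X112.39 Y104.93
M4 S305
G01 X109.31 Y114.40 F3496
G01 X101.26 Y120.25
G01 X91.30 Y120.25
G01 X83.25 Y114.40
G01 X80.17 Y104.93
G01 X83.25 Y95.46
G01 X91.30 Y89.61
G01 X101.26 Y89.61
G01 X109.31 Y95.46
G01 X112.39 Y104.93
M5
G0 X44.46 Y147.97
M4 S305
G01 X30.06 Y136.26 F3496
G01 X18.55 Y108.51
G01 X11.29 Y76.40
G01 X9.62 Y51.59
G01 X14.91 Y45.75
M5
G0 X49.12 Y172.48
M4 S305
G01 X124.96 Y231.82 F3496
G01 X95.12 Y187.19
G01 X49.12 Y172.48
M5
G0 X0.00 Y0.00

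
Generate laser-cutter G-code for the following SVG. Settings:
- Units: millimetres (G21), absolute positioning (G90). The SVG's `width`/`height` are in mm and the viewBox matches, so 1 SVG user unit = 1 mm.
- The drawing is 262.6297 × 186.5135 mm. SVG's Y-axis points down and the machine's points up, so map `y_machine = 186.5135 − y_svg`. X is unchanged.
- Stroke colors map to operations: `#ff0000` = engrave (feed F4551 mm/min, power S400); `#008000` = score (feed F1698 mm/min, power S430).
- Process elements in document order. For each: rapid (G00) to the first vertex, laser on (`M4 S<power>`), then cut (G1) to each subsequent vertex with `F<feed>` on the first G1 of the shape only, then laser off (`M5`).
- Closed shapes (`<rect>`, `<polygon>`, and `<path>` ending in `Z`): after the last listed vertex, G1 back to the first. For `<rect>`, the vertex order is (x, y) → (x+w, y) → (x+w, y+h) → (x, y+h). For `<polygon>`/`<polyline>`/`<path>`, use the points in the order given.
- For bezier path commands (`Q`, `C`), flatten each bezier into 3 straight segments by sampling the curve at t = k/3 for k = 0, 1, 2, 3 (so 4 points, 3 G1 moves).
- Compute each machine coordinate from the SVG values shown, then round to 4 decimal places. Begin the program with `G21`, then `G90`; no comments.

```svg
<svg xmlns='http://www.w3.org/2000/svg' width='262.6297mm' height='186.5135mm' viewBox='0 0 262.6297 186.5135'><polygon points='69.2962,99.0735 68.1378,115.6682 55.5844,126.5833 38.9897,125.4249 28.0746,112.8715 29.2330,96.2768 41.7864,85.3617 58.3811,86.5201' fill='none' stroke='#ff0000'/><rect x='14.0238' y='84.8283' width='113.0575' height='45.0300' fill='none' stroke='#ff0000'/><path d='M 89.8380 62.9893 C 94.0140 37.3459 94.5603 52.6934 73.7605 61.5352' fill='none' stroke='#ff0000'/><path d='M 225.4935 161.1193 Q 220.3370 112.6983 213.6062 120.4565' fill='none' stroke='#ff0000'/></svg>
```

G21
G90
G00 X69.2962 Y87.4400
M4 S400
G1 X68.1378 Y70.8453 F4551
G1 X55.5844 Y59.9302
G1 X38.9897 Y61.0886
G1 X28.0746 Y73.6420
G1 X29.2330 Y90.2367
G1 X41.7864 Y101.1518
G1 X58.3811 Y99.9934
G1 X69.2962 Y87.4400
M5
G00 X14.0238 Y101.6852
M4 S400
G1 X127.0813 Y101.6852 F4551
G1 X127.0813 Y56.6552
G1 X14.0238 Y56.6552
G1 X14.0238 Y101.6852
M5
G00 X89.8380 Y123.5242
M4 S400
G1 X92.1479 Y137.2631 F4551
G1 X88.1011 Y134.2295
G1 X73.7605 Y124.9783
M5
G00 X225.4935 Y25.3942
M4 S400
G1 X221.8809 Y51.4327 F4551
G1 X217.9185 Y64.9870
G1 X213.6062 Y66.0570
M5

viewBox `0 0 262.6297 186.5135` with mm width/height → 1 unit = 1 mm. Flip: y_m = 186.5135 − y_svg.

**Shape 1** — `<polygon>` regular polygon, stroke `#ff0000` → engrave (S400, F4551). Machine vertices: (69.2962,87.4400) → (68.1378,70.8453) → (55.5844,59.9302) → (38.9897,61.0886) → (28.0746,73.6420) → (29.2330,90.2367) → (41.7864,101.1518) → (58.3811,99.9934) → (69.2962,87.4400). Closed: final G1 returns to the first vertex.

**Shape 2** — `<rect>` rectangle, stroke `#ff0000` → engrave (S400, F4551). Machine vertices: (14.0238,101.6852) → (127.0813,101.6852) → (127.0813,56.6552) → (14.0238,56.6552) → (14.0238,101.6852). Closed: final G1 returns to the first vertex.

**Shape 3** — `<path>` cubic bezier, stroke `#ff0000` → engrave (S400, F4551). Control points (SVG): P0=(89.8380,62.9893), P1=(94.0140,37.3459), P2=(94.5603,52.6934), P3=(73.7605,61.5352); sampled at t=k/3. Machine vertices: (89.8380,123.5242) → (92.1479,137.2631) → (88.1011,134.2295) → (73.7605,124.9783). Open path.

**Shape 4** — `<path>` quadratic bezier, stroke `#ff0000` → engrave (S400, F4551). Control points (SVG): P0=(225.4935,161.1193), P1=(220.3370,112.6983), P2=(213.6062,120.4565); sampled at t=k/3. Machine vertices: (225.4935,25.3942) → (221.8809,51.4327) → (217.9185,64.9870) → (213.6062,66.0570). Open path.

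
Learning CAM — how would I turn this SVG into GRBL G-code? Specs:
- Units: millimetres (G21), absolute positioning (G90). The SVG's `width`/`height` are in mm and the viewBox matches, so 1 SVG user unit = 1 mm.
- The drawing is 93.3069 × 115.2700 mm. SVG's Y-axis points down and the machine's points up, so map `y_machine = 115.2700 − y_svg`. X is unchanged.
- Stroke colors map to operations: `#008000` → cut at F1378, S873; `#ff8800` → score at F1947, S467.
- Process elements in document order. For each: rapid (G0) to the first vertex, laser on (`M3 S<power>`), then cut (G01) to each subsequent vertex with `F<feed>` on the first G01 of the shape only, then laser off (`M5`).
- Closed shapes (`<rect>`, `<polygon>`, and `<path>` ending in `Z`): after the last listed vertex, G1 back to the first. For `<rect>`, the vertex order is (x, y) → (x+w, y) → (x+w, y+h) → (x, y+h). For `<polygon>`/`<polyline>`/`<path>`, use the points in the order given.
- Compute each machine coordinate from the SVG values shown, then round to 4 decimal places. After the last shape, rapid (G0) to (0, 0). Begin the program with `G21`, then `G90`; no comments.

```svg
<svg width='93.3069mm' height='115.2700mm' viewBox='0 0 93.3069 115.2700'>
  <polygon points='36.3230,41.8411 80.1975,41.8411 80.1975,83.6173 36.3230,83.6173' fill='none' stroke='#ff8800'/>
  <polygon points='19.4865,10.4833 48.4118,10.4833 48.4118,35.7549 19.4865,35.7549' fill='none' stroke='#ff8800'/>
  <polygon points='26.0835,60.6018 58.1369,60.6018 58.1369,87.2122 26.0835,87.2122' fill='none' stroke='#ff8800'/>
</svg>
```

1 u = 1 mm; y_m = 115.2700 − y.

[1] `<polygon>` rectangle, #ff8800→score S467 F1947: (36.3230,73.4289) → (80.1975,73.4289) → (80.1975,31.6527) → (36.3230,31.6527) → (36.3230,73.4289) (closed)

[2] `<polygon>` rectangle, #ff8800→score S467 F1947: (19.4865,104.7867) → (48.4118,104.7867) → (48.4118,79.5151) → (19.4865,79.5151) → (19.4865,104.7867) (closed)

[3] `<polygon>` rectangle, #ff8800→score S467 F1947: (26.0835,54.6682) → (58.1369,54.6682) → (58.1369,28.0578) → (26.0835,28.0578) → (26.0835,54.6682) (closed)

G21
G90
G0 X36.3230 Y73.4289
M3 S467
G01 X80.1975 Y73.4289 F1947
G01 X80.1975 Y31.6527
G01 X36.3230 Y31.6527
G01 X36.3230 Y73.4289
M5
G0 X19.4865 Y104.7867
M3 S467
G01 X48.4118 Y104.7867 F1947
G01 X48.4118 Y79.5151
G01 X19.4865 Y79.5151
G01 X19.4865 Y104.7867
M5
G0 X26.0835 Y54.6682
M3 S467
G01 X58.1369 Y54.6682 F1947
G01 X58.1369 Y28.0578
G01 X26.0835 Y28.0578
G01 X26.0835 Y54.6682
M5
G0 X0.0000 Y0.0000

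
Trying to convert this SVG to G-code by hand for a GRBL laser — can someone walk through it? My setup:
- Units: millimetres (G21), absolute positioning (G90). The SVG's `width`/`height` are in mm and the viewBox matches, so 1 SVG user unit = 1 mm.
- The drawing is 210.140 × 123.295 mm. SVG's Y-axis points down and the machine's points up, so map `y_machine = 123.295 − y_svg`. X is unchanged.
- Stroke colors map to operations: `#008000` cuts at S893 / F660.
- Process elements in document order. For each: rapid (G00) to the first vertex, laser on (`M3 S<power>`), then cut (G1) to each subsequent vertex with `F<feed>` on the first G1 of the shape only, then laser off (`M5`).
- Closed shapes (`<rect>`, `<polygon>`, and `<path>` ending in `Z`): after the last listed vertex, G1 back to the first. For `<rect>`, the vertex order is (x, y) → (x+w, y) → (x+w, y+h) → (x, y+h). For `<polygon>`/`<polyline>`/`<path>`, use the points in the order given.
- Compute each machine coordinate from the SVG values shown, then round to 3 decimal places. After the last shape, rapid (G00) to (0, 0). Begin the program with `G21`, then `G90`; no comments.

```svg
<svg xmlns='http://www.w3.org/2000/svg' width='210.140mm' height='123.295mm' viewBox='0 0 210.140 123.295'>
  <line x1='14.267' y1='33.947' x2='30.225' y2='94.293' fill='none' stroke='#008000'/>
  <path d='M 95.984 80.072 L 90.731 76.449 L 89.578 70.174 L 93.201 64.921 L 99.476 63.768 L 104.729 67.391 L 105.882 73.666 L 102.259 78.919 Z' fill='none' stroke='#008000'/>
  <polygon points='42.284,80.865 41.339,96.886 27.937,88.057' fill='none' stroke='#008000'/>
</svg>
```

G21
G90
G00 X14.267 Y89.348
M3 S893
G1 X30.225 Y29.002 F660
M5
G00 X95.984 Y43.223
M3 S893
G1 X90.731 Y46.846 F660
G1 X89.578 Y53.121
G1 X93.201 Y58.374
G1 X99.476 Y59.527
G1 X104.729 Y55.904
G1 X105.882 Y49.629
G1 X102.259 Y44.376
G1 X95.984 Y43.223
M5
G00 X42.284 Y42.430
M3 S893
G1 X41.339 Y26.409 F660
G1 X27.937 Y35.238
G1 X42.284 Y42.430
M5
G00 X0.000 Y0.000

viewBox `0 0 210.140 123.295` with mm width/height → 1 unit = 1 mm. Flip: y_m = 123.295 − y_svg.

**Shape 1** — `<line>` line segment, stroke `#008000` → cut (S893, F660). Machine vertices: (14.267,89.348) → (30.225,29.002). Open path.

**Shape 2** — `<path>` regular polygon, stroke `#008000` → cut (S893, F660). Machine vertices: (95.984,43.223) → (90.731,46.846) → (89.578,53.121) → (93.201,58.374) → (99.476,59.527) → (104.729,55.904) → (105.882,49.629) → (102.259,44.376) → (95.984,43.223). Closed: final G1 returns to the first vertex.

**Shape 3** — `<polygon>` regular polygon, stroke `#008000` → cut (S893, F660). Machine vertices: (42.284,42.430) → (41.339,26.409) → (27.937,35.238) → (42.284,42.430). Closed: final G1 returns to the first vertex.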